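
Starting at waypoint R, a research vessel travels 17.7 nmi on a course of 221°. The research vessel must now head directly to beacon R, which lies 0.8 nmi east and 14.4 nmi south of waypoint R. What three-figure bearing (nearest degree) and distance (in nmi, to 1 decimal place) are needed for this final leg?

Leg 1 (221°, 17.7 nmi): east 17.7 sin 221° = -11.61, north 17.7 cos 221° = -13.36
Current position: (-11.61, -13.36). Target: (0.8, -14.4). Remaining: Δeast = 12.41, Δnorth = -1.04.
Bearing = atan2(12.41, -1.04) mod 360° = 94.80°; distance = √((12.41)² + (-1.04)²) = 12.456 nmi.

095°, 12.5 nmi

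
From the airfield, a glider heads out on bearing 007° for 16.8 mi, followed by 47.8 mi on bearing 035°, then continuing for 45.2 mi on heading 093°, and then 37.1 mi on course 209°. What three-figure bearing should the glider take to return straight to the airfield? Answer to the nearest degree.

Leg 1 (007°, 16.8 mi): east 16.8 sin 7° = 2.05, north 16.8 cos 7° = 16.67
Leg 2 (035°, 47.8 mi): east 47.8 sin 35° = 27.42, north 47.8 cos 35° = 39.16
Leg 3 (093°, 45.2 mi): east 45.2 sin 93° = 45.14, north 45.2 cos 93° = -2.37
Leg 4 (209°, 37.1 mi): east 37.1 sin 209° = -17.99, north 37.1 cos 209° = -32.45
Net displacement: 56.62 east, 21.02 north. Direction back to start is (-56.62, -21.02): bearing = atan2(-56.62, -21.02) mod 360° = 249.63° ≈ 250°.

250°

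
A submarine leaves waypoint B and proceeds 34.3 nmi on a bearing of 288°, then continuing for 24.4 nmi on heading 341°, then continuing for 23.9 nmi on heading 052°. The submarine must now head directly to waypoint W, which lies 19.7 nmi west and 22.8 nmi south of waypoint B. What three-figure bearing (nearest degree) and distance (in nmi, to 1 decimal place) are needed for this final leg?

Leg 1 (288°, 34.3 nmi): east 34.3 sin 288° = -32.62, north 34.3 cos 288° = 10.60
Leg 2 (341°, 24.4 nmi): east 24.4 sin 341° = -7.94, north 24.4 cos 341° = 23.07
Leg 3 (052°, 23.9 nmi): east 23.9 sin 52° = 18.83, north 23.9 cos 52° = 14.71
Current position: (-21.73, 48.38). Target: (-19.7, -22.8). Remaining: Δeast = 2.03, Δnorth = -71.18.
Bearing = atan2(2.03, -71.18) mod 360° = 178.37°; distance = √((2.03)² + (-71.18)²) = 71.213 nmi.

178°, 71.2 nmi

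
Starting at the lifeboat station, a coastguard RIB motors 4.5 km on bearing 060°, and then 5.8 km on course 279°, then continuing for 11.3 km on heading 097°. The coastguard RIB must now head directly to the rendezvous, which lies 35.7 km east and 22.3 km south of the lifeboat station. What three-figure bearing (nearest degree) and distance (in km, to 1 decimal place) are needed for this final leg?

132°, 35.7 km

Leg 1 (060°, 4.5 km): east 4.5 sin 60° = 3.90, north 4.5 cos 60° = 2.25
Leg 2 (279°, 5.8 km): east 5.8 sin 279° = -5.73, north 5.8 cos 279° = 0.91
Leg 3 (097°, 11.3 km): east 11.3 sin 97° = 11.22, north 11.3 cos 97° = -1.38
Current position: (9.38, 1.78). Target: (35.7, -22.3). Remaining: Δeast = 26.32, Δnorth = -24.08.
Bearing = atan2(26.32, -24.08) mod 360° = 132.46°; distance = √((26.32)² + (-24.08)²) = 35.670 km.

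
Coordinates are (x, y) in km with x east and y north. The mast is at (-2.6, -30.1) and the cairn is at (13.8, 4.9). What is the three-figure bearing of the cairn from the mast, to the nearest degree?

025°

Δeast = 13.8 − -2.6 = 16.40; Δnorth = 4.9 − -30.1 = 35.00.
Bearing = atan2(Δeast, Δnorth) mod 360° = 25.11° ≈ 025°.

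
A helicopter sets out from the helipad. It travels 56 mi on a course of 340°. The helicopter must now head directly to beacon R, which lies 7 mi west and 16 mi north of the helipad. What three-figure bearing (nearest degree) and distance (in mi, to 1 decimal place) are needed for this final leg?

162°, 38.6 mi

Leg 1 (340°, 56 mi): east 56 sin 340° = -19.15, north 56 cos 340° = 52.62
Current position: (-19.15, 52.62). Target: (-7, 16). Remaining: Δeast = 12.15, Δnorth = -36.62.
Bearing = atan2(12.15, -36.62) mod 360° = 161.64°; distance = √((12.15)² + (-36.62)²) = 38.587 mi.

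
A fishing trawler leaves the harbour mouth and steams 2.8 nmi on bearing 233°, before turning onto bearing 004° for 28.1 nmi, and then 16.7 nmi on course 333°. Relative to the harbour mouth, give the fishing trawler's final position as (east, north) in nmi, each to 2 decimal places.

Leg 1 (233°, 2.8 nmi): east 2.8 sin 233° = -2.24, north 2.8 cos 233° = -1.69
Leg 2 (004°, 28.1 nmi): east 28.1 sin 4° = 1.96, north 28.1 cos 4° = 28.03
Leg 3 (333°, 16.7 nmi): east 16.7 sin 333° = -7.58, north 16.7 cos 333° = 14.88
Summing: -7.86 nmi east, 41.23 nmi north → (-7.86, 41.23).

(-7.86, 41.23)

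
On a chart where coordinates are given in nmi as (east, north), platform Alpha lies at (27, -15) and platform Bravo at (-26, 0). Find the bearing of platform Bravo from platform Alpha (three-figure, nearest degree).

Δeast = -26 − 27 = -53.00; Δnorth = 0 − -15 = 15.00.
Bearing = atan2(Δeast, Δnorth) mod 360° = 285.80° ≈ 286°.

286°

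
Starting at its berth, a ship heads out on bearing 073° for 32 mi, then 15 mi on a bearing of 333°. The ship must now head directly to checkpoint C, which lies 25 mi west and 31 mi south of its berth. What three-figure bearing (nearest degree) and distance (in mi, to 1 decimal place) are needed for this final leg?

Leg 1 (073°, 32 mi): east 32 sin 73° = 30.60, north 32 cos 73° = 9.36
Leg 2 (333°, 15 mi): east 15 sin 333° = -6.81, north 15 cos 333° = 13.37
Current position: (23.79, 22.72). Target: (-25, -31). Remaining: Δeast = -48.79, Δnorth = -53.72.
Bearing = atan2(-48.79, -53.72) mod 360° = 222.25°; distance = √((-48.79)² + (-53.72)²) = 72.571 mi.

222°, 72.6 mi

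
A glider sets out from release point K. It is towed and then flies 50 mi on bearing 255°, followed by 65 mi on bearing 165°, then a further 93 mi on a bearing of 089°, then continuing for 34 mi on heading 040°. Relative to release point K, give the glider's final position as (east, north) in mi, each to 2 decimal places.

Leg 1 (255°, 50 mi): east 50 sin 255° = -48.30, north 50 cos 255° = -12.94
Leg 2 (165°, 65 mi): east 65 sin 165° = 16.82, north 65 cos 165° = -62.79
Leg 3 (089°, 93 mi): east 93 sin 89° = 92.99, north 93 cos 89° = 1.62
Leg 4 (040°, 34 mi): east 34 sin 40° = 21.85, north 34 cos 40° = 26.05
Summing: 83.37 mi east, -48.06 mi north → (83.37, -48.06).

(83.37, -48.06)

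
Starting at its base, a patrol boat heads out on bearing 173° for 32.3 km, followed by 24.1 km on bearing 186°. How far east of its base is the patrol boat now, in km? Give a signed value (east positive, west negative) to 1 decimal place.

1.4 km

Leg 1 (173°, 32.3 km): east 32.3 sin 173° = 3.94, north 32.3 cos 173° = -32.06
Leg 2 (186°, 24.1 km): east 24.1 sin 186° = -2.52, north 24.1 cos 186° = -23.97
Net east component: 1.42 km.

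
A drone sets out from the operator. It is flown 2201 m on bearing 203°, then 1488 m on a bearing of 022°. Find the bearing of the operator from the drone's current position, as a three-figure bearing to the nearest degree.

Leg 1 (203°, 2201 m): east 2201 sin 203° = -860.00, north 2201 cos 203° = -2026.03
Leg 2 (022°, 1488 m): east 1488 sin 22° = 557.41, north 1488 cos 22° = 1379.65
Net displacement: -302.58 east, -646.38 north. Direction back to start is (302.58, 646.38): bearing = atan2(302.58, 646.38) mod 360° = 25.09° ≈ 025°.

025°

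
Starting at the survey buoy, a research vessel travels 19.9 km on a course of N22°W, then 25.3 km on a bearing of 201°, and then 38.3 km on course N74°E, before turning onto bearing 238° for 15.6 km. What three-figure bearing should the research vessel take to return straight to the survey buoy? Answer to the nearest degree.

Leg 1 (N22°W, 19.9 km): east 19.9 sin 338° = -7.45, north 19.9 cos 338° = 18.45
Leg 2 (201°, 25.3 km): east 25.3 sin 201° = -9.07, north 25.3 cos 201° = -23.62
Leg 3 (N74°E, 38.3 km): east 38.3 sin 74° = 36.82, north 38.3 cos 74° = 10.56
Leg 4 (238°, 15.6 km): east 15.6 sin 238° = -13.23, north 15.6 cos 238° = -8.27
Net displacement: 7.07 east, -2.88 north. Direction back to start is (-7.07, 2.88): bearing = atan2(-7.07, 2.88) mod 360° = 292.17° ≈ 292°.

292°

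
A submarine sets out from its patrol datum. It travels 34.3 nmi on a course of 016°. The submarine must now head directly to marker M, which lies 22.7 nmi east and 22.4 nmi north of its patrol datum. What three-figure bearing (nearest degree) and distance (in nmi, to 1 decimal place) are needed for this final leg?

Leg 1 (016°, 34.3 nmi): east 34.3 sin 16° = 9.45, north 34.3 cos 16° = 32.97
Current position: (9.45, 32.97). Target: (22.7, 22.4). Remaining: Δeast = 13.25, Δnorth = -10.57.
Bearing = atan2(13.25, -10.57) mod 360° = 128.59°; distance = √((13.25)² + (-10.57)²) = 16.947 nmi.

129°, 16.9 nmi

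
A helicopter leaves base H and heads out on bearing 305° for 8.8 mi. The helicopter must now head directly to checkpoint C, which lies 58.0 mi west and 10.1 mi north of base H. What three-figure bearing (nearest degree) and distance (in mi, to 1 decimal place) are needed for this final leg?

Leg 1 (305°, 8.8 mi): east 8.8 sin 305° = -7.21, north 8.8 cos 305° = 5.05
Current position: (-7.21, 5.05). Target: (-58.0, 10.1). Remaining: Δeast = -50.79, Δnorth = 5.05.
Bearing = atan2(-50.79, 5.05) mod 360° = 275.68°; distance = √((-50.79)² + (5.05)²) = 51.042 mi.

276°, 51.0 mi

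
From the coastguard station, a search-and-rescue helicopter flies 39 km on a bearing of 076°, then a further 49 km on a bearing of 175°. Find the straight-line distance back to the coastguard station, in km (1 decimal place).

57.7 km

Leg 1 (076°, 39 km): east 39 sin 76° = 37.84, north 39 cos 76° = 9.43
Leg 2 (175°, 49 km): east 49 sin 175° = 4.27, north 49 cos 175° = -48.81
Net: 42.11 east, -39.38 north. Distance = √((42.11)² + (-39.38)²) = 57.655 km.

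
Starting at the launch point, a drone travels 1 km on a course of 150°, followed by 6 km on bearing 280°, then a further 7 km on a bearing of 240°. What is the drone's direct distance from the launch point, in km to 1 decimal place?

11.9 km

Leg 1 (150°, 1 km): east 1 sin 150° = 0.50, north 1 cos 150° = -0.87
Leg 2 (280°, 6 km): east 6 sin 280° = -5.91, north 6 cos 280° = 1.04
Leg 3 (240°, 7 km): east 7 sin 240° = -6.06, north 7 cos 240° = -3.50
Net: -11.47 east, -3.32 north. Distance = √((-11.47)² + (-3.32)²) = 11.943 km.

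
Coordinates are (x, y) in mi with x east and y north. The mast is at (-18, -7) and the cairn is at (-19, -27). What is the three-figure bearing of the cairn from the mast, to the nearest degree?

Δeast = -19 − -18 = -1.00; Δnorth = -27 − -7 = -20.00.
Bearing = atan2(Δeast, Δnorth) mod 360° = 182.86° ≈ 183°.

183°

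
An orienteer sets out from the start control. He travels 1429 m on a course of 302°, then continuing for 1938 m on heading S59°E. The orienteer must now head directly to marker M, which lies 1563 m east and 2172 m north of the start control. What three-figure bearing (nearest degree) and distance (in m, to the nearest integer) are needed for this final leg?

Leg 1 (302°, 1429 m): east 1429 sin 302° = -1211.86, north 1429 cos 302° = 757.25
Leg 2 (S59°E, 1938 m): east 1938 sin 121° = 1661.19, north 1938 cos 121° = -998.14
Current position: (449.33, -240.89). Target: (1563, 2172). Remaining: Δeast = 1113.67, Δnorth = 2412.89.
Bearing = atan2(1113.67, 2412.89) mod 360° = 24.78°; distance = √((1113.67)² + (2412.89)²) = 2657.498 m.

025°, 2657 m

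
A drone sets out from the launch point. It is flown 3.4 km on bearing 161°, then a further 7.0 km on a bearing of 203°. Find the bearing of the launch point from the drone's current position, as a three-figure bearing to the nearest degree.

010°

Leg 1 (161°, 3.4 km): east 3.4 sin 161° = 1.11, north 3.4 cos 161° = -3.21
Leg 2 (203°, 7.0 km): east 7.0 sin 203° = -2.74, north 7.0 cos 203° = -6.44
Net displacement: -1.63 east, -9.66 north. Direction back to start is (1.63, 9.66): bearing = atan2(1.63, 9.66) mod 360° = 9.57° ≈ 010°.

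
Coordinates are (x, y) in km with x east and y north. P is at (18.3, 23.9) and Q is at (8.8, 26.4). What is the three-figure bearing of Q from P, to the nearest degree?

Δeast = 8.8 − 18.3 = -9.50; Δnorth = 26.4 − 23.9 = 2.50.
Bearing = atan2(Δeast, Δnorth) mod 360° = 284.74° ≈ 285°.

285°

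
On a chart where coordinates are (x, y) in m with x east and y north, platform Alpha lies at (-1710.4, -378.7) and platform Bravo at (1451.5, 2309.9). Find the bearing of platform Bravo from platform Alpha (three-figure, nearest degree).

050°

Δeast = 1451.5 − -1710.4 = 3161.90; Δnorth = 2309.9 − -378.7 = 2688.60.
Bearing = atan2(Δeast, Δnorth) mod 360° = 49.63° ≈ 050°.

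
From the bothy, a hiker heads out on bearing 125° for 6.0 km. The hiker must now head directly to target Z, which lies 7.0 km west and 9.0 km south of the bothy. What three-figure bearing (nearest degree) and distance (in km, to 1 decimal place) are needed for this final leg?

245°, 13.1 km

Leg 1 (125°, 6.0 km): east 6.0 sin 125° = 4.91, north 6.0 cos 125° = -3.44
Current position: (4.91, -3.44). Target: (-7.0, -9.0). Remaining: Δeast = -11.91, Δnorth = -5.56.
Bearing = atan2(-11.91, -5.56) mod 360° = 244.99°; distance = √((-11.91)² + (-5.56)²) = 13.148 km.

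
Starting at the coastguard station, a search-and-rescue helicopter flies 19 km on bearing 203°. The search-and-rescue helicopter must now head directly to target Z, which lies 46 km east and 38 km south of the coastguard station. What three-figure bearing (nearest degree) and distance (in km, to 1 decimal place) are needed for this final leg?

Leg 1 (203°, 19 km): east 19 sin 203° = -7.42, north 19 cos 203° = -17.49
Current position: (-7.42, -17.49). Target: (46, -38). Remaining: Δeast = 53.42, Δnorth = -20.51.
Bearing = atan2(53.42, -20.51) mod 360° = 111.00°; distance = √((53.42)² + (-20.51)²) = 57.226 km.

111°, 57.2 km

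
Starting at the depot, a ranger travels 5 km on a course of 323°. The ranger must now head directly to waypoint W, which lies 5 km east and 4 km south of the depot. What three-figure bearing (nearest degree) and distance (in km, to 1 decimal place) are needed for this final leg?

135°, 11.3 km

Leg 1 (323°, 5 km): east 5 sin 323° = -3.01, north 5 cos 323° = 3.99
Current position: (-3.01, 3.99). Target: (5, -4). Remaining: Δeast = 8.01, Δnorth = -7.99.
Bearing = atan2(8.01, -7.99) mod 360° = 134.94°; distance = √((8.01)² + (-7.99)²) = 11.315 km.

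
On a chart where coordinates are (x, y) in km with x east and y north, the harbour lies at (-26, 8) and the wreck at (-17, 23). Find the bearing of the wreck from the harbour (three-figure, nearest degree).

031°

Δeast = -17 − -26 = 9.00; Δnorth = 23 − 8 = 15.00.
Bearing = atan2(Δeast, Δnorth) mod 360° = 30.96° ≈ 031°.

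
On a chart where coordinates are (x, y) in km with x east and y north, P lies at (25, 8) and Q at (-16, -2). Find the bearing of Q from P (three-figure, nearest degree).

256°

Δeast = -16 − 25 = -41.00; Δnorth = -2 − 8 = -10.00.
Bearing = atan2(Δeast, Δnorth) mod 360° = 256.29° ≈ 256°.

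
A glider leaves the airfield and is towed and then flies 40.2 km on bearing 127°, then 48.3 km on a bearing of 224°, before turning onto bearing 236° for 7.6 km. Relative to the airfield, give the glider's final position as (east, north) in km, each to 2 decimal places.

Leg 1 (127°, 40.2 km): east 40.2 sin 127° = 32.11, north 40.2 cos 127° = -24.19
Leg 2 (224°, 48.3 km): east 48.3 sin 224° = -33.55, north 48.3 cos 224° = -34.74
Leg 3 (236°, 7.6 km): east 7.6 sin 236° = -6.30, north 7.6 cos 236° = -4.25
Summing: -7.75 km east, -63.19 km north → (-7.75, -63.19).

(-7.75, -63.19)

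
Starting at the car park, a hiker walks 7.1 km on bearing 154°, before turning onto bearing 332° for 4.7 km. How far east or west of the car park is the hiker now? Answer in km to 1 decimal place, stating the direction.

Leg 1 (154°, 7.1 km): east 7.1 sin 154° = 3.11, north 7.1 cos 154° = -6.38
Leg 2 (332°, 4.7 km): east 4.7 sin 332° = -2.21, north 4.7 cos 332° = 4.15
Net east component: 0.91 km.

0.9 km east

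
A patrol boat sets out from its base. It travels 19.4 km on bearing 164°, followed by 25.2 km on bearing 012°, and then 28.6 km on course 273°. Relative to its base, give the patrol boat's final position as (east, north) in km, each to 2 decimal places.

Leg 1 (164°, 19.4 km): east 19.4 sin 164° = 5.35, north 19.4 cos 164° = -18.65
Leg 2 (012°, 25.2 km): east 25.2 sin 12° = 5.24, north 25.2 cos 12° = 24.65
Leg 3 (273°, 28.6 km): east 28.6 sin 273° = -28.56, north 28.6 cos 273° = 1.50
Summing: -17.97 km east, 7.50 km north → (-17.97, 7.50).

(-17.97, 7.50)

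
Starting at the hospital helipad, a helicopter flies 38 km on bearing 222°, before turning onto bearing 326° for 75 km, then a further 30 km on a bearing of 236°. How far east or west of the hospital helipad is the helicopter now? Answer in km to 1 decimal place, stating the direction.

92.2 km west

Leg 1 (222°, 38 km): east 38 sin 222° = -25.43, north 38 cos 222° = -28.24
Leg 2 (326°, 75 km): east 75 sin 326° = -41.94, north 75 cos 326° = 62.18
Leg 3 (236°, 30 km): east 30 sin 236° = -24.87, north 30 cos 236° = -16.78
Net east component: -92.24 km.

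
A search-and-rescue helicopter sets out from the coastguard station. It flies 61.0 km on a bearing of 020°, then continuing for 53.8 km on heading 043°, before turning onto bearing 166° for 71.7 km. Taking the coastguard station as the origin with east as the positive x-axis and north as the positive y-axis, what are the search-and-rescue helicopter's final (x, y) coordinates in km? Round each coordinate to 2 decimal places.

(74.90, 27.10)

Leg 1 (020°, 61.0 km): east 61.0 sin 20° = 20.86, north 61.0 cos 20° = 57.32
Leg 2 (043°, 53.8 km): east 53.8 sin 43° = 36.69, north 53.8 cos 43° = 39.35
Leg 3 (166°, 71.7 km): east 71.7 sin 166° = 17.35, north 71.7 cos 166° = -69.57
Summing: 74.90 km east, 27.10 km north → (74.90, 27.10).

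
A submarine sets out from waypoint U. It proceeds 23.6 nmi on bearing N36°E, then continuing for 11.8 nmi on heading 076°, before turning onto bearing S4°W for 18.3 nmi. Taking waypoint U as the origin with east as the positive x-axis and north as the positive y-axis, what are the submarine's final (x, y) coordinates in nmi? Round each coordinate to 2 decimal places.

Leg 1 (N36°E, 23.6 nmi): east 23.6 sin 36° = 13.87, north 23.6 cos 36° = 19.09
Leg 2 (076°, 11.8 nmi): east 11.8 sin 76° = 11.45, north 11.8 cos 76° = 2.85
Leg 3 (S4°W, 18.3 nmi): east 18.3 sin 184° = -1.28, north 18.3 cos 184° = -18.26
Summing: 24.04 nmi east, 3.69 nmi north → (24.04, 3.69).

(24.04, 3.69)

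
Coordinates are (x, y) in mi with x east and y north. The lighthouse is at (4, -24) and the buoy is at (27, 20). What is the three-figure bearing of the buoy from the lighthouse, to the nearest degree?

028°

Δeast = 27 − 4 = 23.00; Δnorth = 20 − -24 = 44.00.
Bearing = atan2(Δeast, Δnorth) mod 360° = 27.60° ≈ 028°.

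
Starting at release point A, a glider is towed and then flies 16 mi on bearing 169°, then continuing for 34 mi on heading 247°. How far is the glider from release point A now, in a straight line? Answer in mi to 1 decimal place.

40.5 mi

Leg 1 (169°, 16 mi): east 16 sin 169° = 3.05, north 16 cos 169° = -15.71
Leg 2 (247°, 34 mi): east 34 sin 247° = -31.30, north 34 cos 247° = -13.28
Net: -28.24 east, -28.99 north. Distance = √((-28.24)² + (-28.99)²) = 40.475 mi.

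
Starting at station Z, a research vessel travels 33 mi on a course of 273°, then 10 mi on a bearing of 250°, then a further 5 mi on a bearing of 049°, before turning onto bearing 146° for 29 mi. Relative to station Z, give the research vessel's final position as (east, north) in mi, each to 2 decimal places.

(-22.36, -22.45)

Leg 1 (273°, 33 mi): east 33 sin 273° = -32.95, north 33 cos 273° = 1.73
Leg 2 (250°, 10 mi): east 10 sin 250° = -9.40, north 10 cos 250° = -3.42
Leg 3 (049°, 5 mi): east 5 sin 49° = 3.77, north 5 cos 49° = 3.28
Leg 4 (146°, 29 mi): east 29 sin 146° = 16.22, north 29 cos 146° = -24.04
Summing: -22.36 mi east, -22.45 mi north → (-22.36, -22.45).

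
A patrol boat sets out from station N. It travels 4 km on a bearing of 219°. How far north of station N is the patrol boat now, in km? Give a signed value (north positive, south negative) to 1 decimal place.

Leg 1 (219°, 4 km): east 4 sin 219° = -2.52, north 4 cos 219° = -3.11
Net north component: -3.11 km.

-3.1 km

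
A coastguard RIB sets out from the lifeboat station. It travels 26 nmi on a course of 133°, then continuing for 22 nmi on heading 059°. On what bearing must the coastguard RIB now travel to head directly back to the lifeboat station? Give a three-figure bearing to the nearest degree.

Leg 1 (133°, 26 nmi): east 26 sin 133° = 19.02, north 26 cos 133° = -17.73
Leg 2 (059°, 22 nmi): east 22 sin 59° = 18.86, north 22 cos 59° = 11.33
Net displacement: 37.87 east, -6.40 north. Direction back to start is (-37.87, 6.40): bearing = atan2(-37.87, 6.40) mod 360° = 279.59° ≈ 280°.

280°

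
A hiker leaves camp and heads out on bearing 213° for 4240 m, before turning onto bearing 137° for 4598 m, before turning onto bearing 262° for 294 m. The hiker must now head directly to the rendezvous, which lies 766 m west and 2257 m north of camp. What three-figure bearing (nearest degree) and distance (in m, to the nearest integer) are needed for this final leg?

Leg 1 (213°, 4240 m): east 4240 sin 213° = -2309.27, north 4240 cos 213° = -3555.96
Leg 2 (137°, 4598 m): east 4598 sin 137° = 3135.83, north 4598 cos 137° = -3362.76
Leg 3 (262°, 294 m): east 294 sin 262° = -291.14, north 294 cos 262° = -40.92
Current position: (535.42, -6959.64). Target: (-766, 2257). Remaining: Δeast = -1301.42, Δnorth = 9216.64.
Bearing = atan2(-1301.42, 9216.64) mod 360° = 351.96°; distance = √((-1301.42)² + (9216.64)²) = 9308.073 m.

352°, 9308 m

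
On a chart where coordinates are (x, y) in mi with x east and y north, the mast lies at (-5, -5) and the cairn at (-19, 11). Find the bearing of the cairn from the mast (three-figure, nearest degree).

319°

Δeast = -19 − -5 = -14.00; Δnorth = 11 − -5 = 16.00.
Bearing = atan2(Δeast, Δnorth) mod 360° = 318.81° ≈ 319°.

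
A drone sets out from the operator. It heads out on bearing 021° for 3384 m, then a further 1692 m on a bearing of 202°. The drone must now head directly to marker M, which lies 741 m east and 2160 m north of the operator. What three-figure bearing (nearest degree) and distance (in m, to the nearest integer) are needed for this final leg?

016°, 592 m

Leg 1 (021°, 3384 m): east 3384 sin 21° = 1212.72, north 3384 cos 21° = 3159.24
Leg 2 (202°, 1692 m): east 1692 sin 202° = -633.83, north 1692 cos 202° = -1568.80
Current position: (578.88, 1590.44). Target: (741, 2160). Remaining: Δeast = 162.12, Δnorth = 569.56.
Bearing = atan2(162.12, 569.56) mod 360° = 15.89°; distance = √((162.12)² + (569.56)²) = 592.182 m.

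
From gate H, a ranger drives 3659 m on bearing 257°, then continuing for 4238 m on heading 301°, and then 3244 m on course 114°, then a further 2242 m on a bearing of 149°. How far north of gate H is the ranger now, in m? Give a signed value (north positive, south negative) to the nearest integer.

Leg 1 (257°, 3659 m): east 3659 sin 257° = -3565.22, north 3659 cos 257° = -823.10
Leg 2 (301°, 4238 m): east 4238 sin 301° = -3632.68, north 4238 cos 301° = 2182.73
Leg 3 (114°, 3244 m): east 3244 sin 114° = 2963.54, north 3244 cos 114° = -1319.45
Leg 4 (149°, 2242 m): east 2242 sin 149° = 1154.72, north 2242 cos 149° = -1921.77
Net north component: -1881.59 m.

-1882 m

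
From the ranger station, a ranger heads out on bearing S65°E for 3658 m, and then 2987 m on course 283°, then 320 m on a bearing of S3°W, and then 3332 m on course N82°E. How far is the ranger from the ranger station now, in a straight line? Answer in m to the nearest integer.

3759 m

Leg 1 (S65°E, 3658 m): east 3658 sin 115° = 3315.27, north 3658 cos 115° = -1545.94
Leg 2 (283°, 2987 m): east 2987 sin 283° = -2910.44, north 2987 cos 283° = 671.93
Leg 3 (S3°W, 320 m): east 320 sin 183° = -16.75, north 320 cos 183° = -319.56
Leg 4 (N82°E, 3332 m): east 3332 sin 82° = 3299.57, north 3332 cos 82° = 463.72
Net: 3687.66 east, -729.85 north. Distance = √((3687.66)² + (-729.85)²) = 3759.186 m.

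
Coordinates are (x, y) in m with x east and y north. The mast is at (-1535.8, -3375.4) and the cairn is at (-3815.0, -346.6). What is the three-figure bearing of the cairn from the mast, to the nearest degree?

Δeast = -3815.0 − -1535.8 = -2279.20; Δnorth = -346.6 − -3375.4 = 3028.80.
Bearing = atan2(Δeast, Δnorth) mod 360° = 323.04° ≈ 323°.

323°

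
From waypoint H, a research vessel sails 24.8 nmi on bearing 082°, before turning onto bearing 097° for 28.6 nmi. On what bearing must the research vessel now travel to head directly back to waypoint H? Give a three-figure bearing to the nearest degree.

270°

Leg 1 (082°, 24.8 nmi): east 24.8 sin 82° = 24.56, north 24.8 cos 82° = 3.45
Leg 2 (097°, 28.6 nmi): east 28.6 sin 97° = 28.39, north 28.6 cos 97° = -3.49
Net displacement: 52.95 east, -0.03 north. Direction back to start is (-52.95, 0.03): bearing = atan2(-52.95, 0.03) mod 360° = 270.04° ≈ 270°.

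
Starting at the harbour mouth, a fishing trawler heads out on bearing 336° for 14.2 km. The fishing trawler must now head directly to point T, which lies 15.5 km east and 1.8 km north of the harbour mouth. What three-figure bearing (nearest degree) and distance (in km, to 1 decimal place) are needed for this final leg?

Leg 1 (336°, 14.2 km): east 14.2 sin 336° = -5.78, north 14.2 cos 336° = 12.97
Current position: (-5.78, 12.97). Target: (15.5, 1.8). Remaining: Δeast = 21.28, Δnorth = -11.17.
Bearing = atan2(21.28, -11.17) mod 360° = 117.71°; distance = √((21.28)² + (-11.17)²) = 24.031 km.

118°, 24.0 km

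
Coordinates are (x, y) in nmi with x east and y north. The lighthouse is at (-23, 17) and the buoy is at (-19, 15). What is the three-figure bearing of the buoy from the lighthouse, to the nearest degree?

117°

Δeast = -19 − -23 = 4.00; Δnorth = 15 − 17 = -2.00.
Bearing = atan2(Δeast, Δnorth) mod 360° = 116.57° ≈ 117°.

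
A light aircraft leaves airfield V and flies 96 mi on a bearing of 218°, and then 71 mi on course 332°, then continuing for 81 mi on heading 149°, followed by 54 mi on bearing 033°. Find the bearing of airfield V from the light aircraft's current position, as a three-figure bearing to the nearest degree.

030°

Leg 1 (218°, 96 mi): east 96 sin 218° = -59.10, north 96 cos 218° = -75.65
Leg 2 (332°, 71 mi): east 71 sin 332° = -33.33, north 71 cos 332° = 62.69
Leg 3 (149°, 81 mi): east 81 sin 149° = 41.72, north 81 cos 149° = -69.43
Leg 4 (033°, 54 mi): east 54 sin 33° = 29.41, north 54 cos 33° = 45.29
Net displacement: -21.31 east, -37.10 north. Direction back to start is (21.31, 37.10): bearing = atan2(21.31, 37.10) mod 360° = 29.87° ≈ 030°.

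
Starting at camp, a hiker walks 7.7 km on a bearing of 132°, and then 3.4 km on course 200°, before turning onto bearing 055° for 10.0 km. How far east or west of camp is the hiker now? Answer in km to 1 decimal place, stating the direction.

Leg 1 (132°, 7.7 km): east 7.7 sin 132° = 5.72, north 7.7 cos 132° = -5.15
Leg 2 (200°, 3.4 km): east 3.4 sin 200° = -1.16, north 3.4 cos 200° = -3.19
Leg 3 (055°, 10.0 km): east 10.0 sin 55° = 8.19, north 10.0 cos 55° = 5.74
Net east component: 12.75 km.

12.8 km east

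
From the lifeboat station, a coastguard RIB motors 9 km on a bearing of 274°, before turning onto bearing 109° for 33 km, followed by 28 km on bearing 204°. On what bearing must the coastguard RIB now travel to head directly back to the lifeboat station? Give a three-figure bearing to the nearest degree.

Leg 1 (274°, 9 km): east 9 sin 274° = -8.98, north 9 cos 274° = 0.63
Leg 2 (109°, 33 km): east 33 sin 109° = 31.20, north 33 cos 109° = -10.74
Leg 3 (204°, 28 km): east 28 sin 204° = -11.39, north 28 cos 204° = -25.58
Net displacement: 10.84 east, -35.70 north. Direction back to start is (-10.84, 35.70): bearing = atan2(-10.84, 35.70) mod 360° = 343.11° ≈ 343°.

343°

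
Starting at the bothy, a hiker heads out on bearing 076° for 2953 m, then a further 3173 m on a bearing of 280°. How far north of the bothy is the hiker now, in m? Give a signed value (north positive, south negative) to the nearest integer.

Leg 1 (076°, 2953 m): east 2953 sin 76° = 2865.28, north 2953 cos 76° = 714.40
Leg 2 (280°, 3173 m): east 3173 sin 280° = -3124.80, north 3173 cos 280° = 550.99
Net north component: 1265.38 m.

1265 m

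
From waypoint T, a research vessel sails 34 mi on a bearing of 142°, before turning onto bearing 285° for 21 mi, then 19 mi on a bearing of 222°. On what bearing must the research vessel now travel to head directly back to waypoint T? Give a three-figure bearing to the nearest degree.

Leg 1 (142°, 34 mi): east 34 sin 142° = 20.93, north 34 cos 142° = -26.79
Leg 2 (285°, 21 mi): east 21 sin 285° = -20.28, north 21 cos 285° = 5.44
Leg 3 (222°, 19 mi): east 19 sin 222° = -12.71, north 19 cos 222° = -14.12
Net displacement: -12.07 east, -35.48 north. Direction back to start is (12.07, 35.48): bearing = atan2(12.07, 35.48) mod 360° = 18.78° ≈ 019°.

019°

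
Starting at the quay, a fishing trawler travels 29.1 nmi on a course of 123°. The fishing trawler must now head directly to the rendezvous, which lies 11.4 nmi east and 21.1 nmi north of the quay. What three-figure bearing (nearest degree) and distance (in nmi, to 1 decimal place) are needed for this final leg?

Leg 1 (123°, 29.1 nmi): east 29.1 sin 123° = 24.41, north 29.1 cos 123° = -15.85
Current position: (24.41, -15.85). Target: (11.4, 21.1). Remaining: Δeast = -13.01, Δnorth = 36.95.
Bearing = atan2(-13.01, 36.95) mod 360° = 340.61°; distance = √((-13.01)² + (36.95)²) = 39.171 nmi.

341°, 39.2 nmi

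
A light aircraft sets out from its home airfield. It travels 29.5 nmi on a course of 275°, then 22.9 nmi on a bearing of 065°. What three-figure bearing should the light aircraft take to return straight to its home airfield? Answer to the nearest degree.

145°

Leg 1 (275°, 29.5 nmi): east 29.5 sin 275° = -29.39, north 29.5 cos 275° = 2.57
Leg 2 (065°, 22.9 nmi): east 22.9 sin 65° = 20.75, north 22.9 cos 65° = 9.68
Net displacement: -8.63 east, 12.25 north. Direction back to start is (8.63, -12.25): bearing = atan2(8.63, -12.25) mod 360° = 144.82° ≈ 145°.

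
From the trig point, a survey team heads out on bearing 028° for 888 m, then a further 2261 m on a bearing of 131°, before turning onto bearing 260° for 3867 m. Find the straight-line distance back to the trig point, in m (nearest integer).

2172 m

Leg 1 (028°, 888 m): east 888 sin 28° = 416.89, north 888 cos 28° = 784.06
Leg 2 (131°, 2261 m): east 2261 sin 131° = 1706.40, north 2261 cos 131° = -1483.35
Leg 3 (260°, 3867 m): east 3867 sin 260° = -3808.25, north 3867 cos 260° = -671.50
Net: -1684.96 east, -1370.79 north. Distance = √((-1684.96)² + (-1370.79)²) = 2172.133 m.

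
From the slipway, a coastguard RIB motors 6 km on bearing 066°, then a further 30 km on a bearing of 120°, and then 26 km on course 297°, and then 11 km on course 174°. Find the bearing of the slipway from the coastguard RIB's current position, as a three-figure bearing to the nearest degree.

321°

Leg 1 (066°, 6 km): east 6 sin 66° = 5.48, north 6 cos 66° = 2.44
Leg 2 (120°, 30 km): east 30 sin 120° = 25.98, north 30 cos 120° = -15.00
Leg 3 (297°, 26 km): east 26 sin 297° = -23.17, north 26 cos 297° = 11.80
Leg 4 (174°, 11 km): east 11 sin 174° = 1.15, north 11 cos 174° = -10.94
Net displacement: 9.45 east, -11.70 north. Direction back to start is (-9.45, 11.70): bearing = atan2(-9.45, 11.70) mod 360° = 321.07° ≈ 321°.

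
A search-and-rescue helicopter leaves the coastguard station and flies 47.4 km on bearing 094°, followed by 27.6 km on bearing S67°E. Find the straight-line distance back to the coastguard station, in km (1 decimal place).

74.0 km

Leg 1 (094°, 47.4 km): east 47.4 sin 94° = 47.28, north 47.4 cos 94° = -3.31
Leg 2 (S67°E, 27.6 km): east 27.6 sin 113° = 25.41, north 27.6 cos 113° = -10.78
Net: 72.69 east, -14.09 north. Distance = √((72.69)² + (-14.09)²) = 74.044 km.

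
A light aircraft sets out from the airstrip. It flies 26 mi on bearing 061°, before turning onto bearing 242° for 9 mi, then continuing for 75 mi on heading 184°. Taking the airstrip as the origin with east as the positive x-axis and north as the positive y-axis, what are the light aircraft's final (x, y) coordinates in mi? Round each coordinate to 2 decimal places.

(9.56, -66.44)

Leg 1 (061°, 26 mi): east 26 sin 61° = 22.74, north 26 cos 61° = 12.61
Leg 2 (242°, 9 mi): east 9 sin 242° = -7.95, north 9 cos 242° = -4.23
Leg 3 (184°, 75 mi): east 75 sin 184° = -5.23, north 75 cos 184° = -74.82
Summing: 9.56 mi east, -66.44 mi north → (9.56, -66.44).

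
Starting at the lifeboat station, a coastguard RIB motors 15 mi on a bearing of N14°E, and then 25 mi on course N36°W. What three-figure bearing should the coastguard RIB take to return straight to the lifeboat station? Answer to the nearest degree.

162°

Leg 1 (N14°E, 15 mi): east 15 sin 14° = 3.63, north 15 cos 14° = 14.55
Leg 2 (N36°W, 25 mi): east 25 sin 324° = -14.69, north 25 cos 324° = 20.23
Net displacement: -11.07 east, 34.78 north. Direction back to start is (11.07, -34.78): bearing = atan2(11.07, -34.78) mod 360° = 162.35° ≈ 162°.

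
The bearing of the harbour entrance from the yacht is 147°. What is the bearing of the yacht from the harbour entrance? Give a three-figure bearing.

327°

Back-bearing = 147° + 180° = 327°.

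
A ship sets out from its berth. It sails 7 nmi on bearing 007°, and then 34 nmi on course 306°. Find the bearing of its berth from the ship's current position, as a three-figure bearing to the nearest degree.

Leg 1 (007°, 7 nmi): east 7 sin 7° = 0.85, north 7 cos 7° = 6.95
Leg 2 (306°, 34 nmi): east 34 sin 306° = -27.51, north 34 cos 306° = 19.98
Net displacement: -26.65 east, 26.93 north. Direction back to start is (26.65, -26.93): bearing = atan2(26.65, -26.93) mod 360° = 135.30° ≈ 135°.

135°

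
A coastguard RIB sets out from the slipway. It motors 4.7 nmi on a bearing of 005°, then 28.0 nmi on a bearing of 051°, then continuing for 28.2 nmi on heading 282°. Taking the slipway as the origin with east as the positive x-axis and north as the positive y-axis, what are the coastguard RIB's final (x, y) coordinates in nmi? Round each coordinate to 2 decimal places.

Leg 1 (005°, 4.7 nmi): east 4.7 sin 5° = 0.41, north 4.7 cos 5° = 4.68
Leg 2 (051°, 28.0 nmi): east 28.0 sin 51° = 21.76, north 28.0 cos 51° = 17.62
Leg 3 (282°, 28.2 nmi): east 28.2 sin 282° = -27.58, north 28.2 cos 282° = 5.86
Summing: -5.41 nmi east, 28.17 nmi north → (-5.41, 28.17).

(-5.41, 28.17)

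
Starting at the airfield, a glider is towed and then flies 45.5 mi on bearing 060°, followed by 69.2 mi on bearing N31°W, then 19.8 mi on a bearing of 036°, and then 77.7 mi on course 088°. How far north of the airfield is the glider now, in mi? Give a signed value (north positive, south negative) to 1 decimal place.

100.8 mi

Leg 1 (060°, 45.5 mi): east 45.5 sin 60° = 39.40, north 45.5 cos 60° = 22.75
Leg 2 (N31°W, 69.2 mi): east 69.2 sin 329° = -35.64, north 69.2 cos 329° = 59.32
Leg 3 (036°, 19.8 mi): east 19.8 sin 36° = 11.64, north 19.8 cos 36° = 16.02
Leg 4 (088°, 77.7 mi): east 77.7 sin 88° = 77.65, north 77.7 cos 88° = 2.71
Net north component: 100.80 mi.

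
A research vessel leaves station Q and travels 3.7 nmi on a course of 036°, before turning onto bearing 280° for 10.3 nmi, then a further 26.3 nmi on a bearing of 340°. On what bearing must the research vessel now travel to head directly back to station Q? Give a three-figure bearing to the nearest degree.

Leg 1 (036°, 3.7 nmi): east 3.7 sin 36° = 2.17, north 3.7 cos 36° = 2.99
Leg 2 (280°, 10.3 nmi): east 10.3 sin 280° = -10.14, north 10.3 cos 280° = 1.79
Leg 3 (340°, 26.3 nmi): east 26.3 sin 340° = -9.00, north 26.3 cos 340° = 24.71
Net displacement: -16.96 east, 29.50 north. Direction back to start is (16.96, -29.50): bearing = atan2(16.96, -29.50) mod 360° = 150.10° ≈ 150°.

150°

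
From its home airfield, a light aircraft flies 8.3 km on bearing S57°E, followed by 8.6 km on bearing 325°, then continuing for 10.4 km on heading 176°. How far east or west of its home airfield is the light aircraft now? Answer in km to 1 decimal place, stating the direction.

2.8 km east

Leg 1 (S57°E, 8.3 km): east 8.3 sin 123° = 6.96, north 8.3 cos 123° = -4.52
Leg 2 (325°, 8.6 km): east 8.6 sin 325° = -4.93, north 8.6 cos 325° = 7.04
Leg 3 (176°, 10.4 km): east 10.4 sin 176° = 0.73, north 10.4 cos 176° = -10.37
Net east component: 2.75 km.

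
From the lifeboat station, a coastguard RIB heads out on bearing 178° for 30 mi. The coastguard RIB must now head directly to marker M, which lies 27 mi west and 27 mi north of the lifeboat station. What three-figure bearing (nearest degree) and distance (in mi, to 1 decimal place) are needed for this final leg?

Leg 1 (178°, 30 mi): east 30 sin 178° = 1.05, north 30 cos 178° = -29.98
Current position: (1.05, -29.98). Target: (-27, 27). Remaining: Δeast = -28.05, Δnorth = 56.98.
Bearing = atan2(-28.05, 56.98) mod 360° = 333.79°; distance = √((-28.05)² + (56.98)²) = 63.510 mi.

334°, 63.5 mi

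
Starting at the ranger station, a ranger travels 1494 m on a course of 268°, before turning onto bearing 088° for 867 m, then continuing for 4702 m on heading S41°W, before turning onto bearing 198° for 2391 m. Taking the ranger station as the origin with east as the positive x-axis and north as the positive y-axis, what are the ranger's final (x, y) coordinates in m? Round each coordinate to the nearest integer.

Leg 1 (268°, 1494 m): east 1494 sin 268° = -1493.09, north 1494 cos 268° = -52.14
Leg 2 (088°, 867 m): east 867 sin 88° = 866.47, north 867 cos 88° = 30.26
Leg 3 (S41°W, 4702 m): east 4702 sin 221° = -3084.79, north 4702 cos 221° = -3548.64
Leg 4 (198°, 2391 m): east 2391 sin 198° = -738.86, north 2391 cos 198° = -2273.98
Summing: -4450.27 m east, -5844.50 m north → (-4450, -5845).

(-4450, -5845)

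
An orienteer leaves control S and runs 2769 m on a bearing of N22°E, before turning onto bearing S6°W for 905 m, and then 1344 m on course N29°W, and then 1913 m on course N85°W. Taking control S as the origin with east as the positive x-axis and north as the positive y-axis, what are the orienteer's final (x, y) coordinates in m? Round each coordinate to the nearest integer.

Leg 1 (N22°E, 2769 m): east 2769 sin 22° = 1037.29, north 2769 cos 22° = 2567.37
Leg 2 (S6°W, 905 m): east 905 sin 186° = -94.60, north 905 cos 186° = -900.04
Leg 3 (N29°W, 1344 m): east 1344 sin 331° = -651.58, north 1344 cos 331° = 1175.49
Leg 4 (N85°W, 1913 m): east 1913 sin 275° = -1905.72, north 1913 cos 275° = 166.73
Summing: -1614.62 m east, 3009.55 m north → (-1615, 3010).

(-1615, 3010)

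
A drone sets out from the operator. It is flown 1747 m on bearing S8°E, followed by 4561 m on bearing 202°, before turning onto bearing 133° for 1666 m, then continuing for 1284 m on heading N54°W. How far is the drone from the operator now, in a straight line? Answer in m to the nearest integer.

6469 m

Leg 1 (S8°E, 1747 m): east 1747 sin 172° = 243.14, north 1747 cos 172° = -1730.00
Leg 2 (202°, 4561 m): east 4561 sin 202° = -1708.58, north 4561 cos 202° = -4228.89
Leg 3 (133°, 1666 m): east 1666 sin 133° = 1218.44, north 1666 cos 133° = -1136.21
Leg 4 (N54°W, 1284 m): east 1284 sin 306° = -1038.78, north 1284 cos 306° = 754.72
Net: -1285.79 east, -6340.38 north. Distance = √((-1285.79)² + (-6340.38)²) = 6469.438 m.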